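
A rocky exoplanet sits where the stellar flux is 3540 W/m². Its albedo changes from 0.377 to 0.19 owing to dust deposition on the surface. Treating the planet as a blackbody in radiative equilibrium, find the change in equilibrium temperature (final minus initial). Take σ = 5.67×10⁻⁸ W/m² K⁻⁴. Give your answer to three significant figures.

Before: T₁ = [3540·0.623/(4σ)]^(1/4) = 314.0 K.
After:  T₂ = [3540·0.81/(4σ)]^(1/4) = 335.3 K.
Change: 335.3 − 314.0 = 21.30 K.

21.3 K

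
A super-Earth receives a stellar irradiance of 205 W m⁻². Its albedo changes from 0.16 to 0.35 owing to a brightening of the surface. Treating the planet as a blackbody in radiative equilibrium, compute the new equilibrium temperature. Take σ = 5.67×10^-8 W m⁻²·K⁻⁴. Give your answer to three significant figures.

156 K

With the new albedo, S(1−α₂)/4 = 33.31 W m⁻², so T₂ = 155.7 K.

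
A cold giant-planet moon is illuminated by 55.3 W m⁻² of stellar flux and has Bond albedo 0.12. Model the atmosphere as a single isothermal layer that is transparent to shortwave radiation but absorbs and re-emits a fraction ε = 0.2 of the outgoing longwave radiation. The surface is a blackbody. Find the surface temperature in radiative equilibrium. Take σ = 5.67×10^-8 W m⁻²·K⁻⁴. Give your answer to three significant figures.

124 kelvin

Effective emission temperature (TOA balance): σT_e⁴ = S(1−α)/4 = 12.17 W m⁻² → T_e = 121.0 K.
Surface balance with a leaky layer gives σT_s⁴ = σT_e⁴·2/(2−ε), so T_s = T_e·[2/(2−0.2)]^(1/4) = 124.3 K.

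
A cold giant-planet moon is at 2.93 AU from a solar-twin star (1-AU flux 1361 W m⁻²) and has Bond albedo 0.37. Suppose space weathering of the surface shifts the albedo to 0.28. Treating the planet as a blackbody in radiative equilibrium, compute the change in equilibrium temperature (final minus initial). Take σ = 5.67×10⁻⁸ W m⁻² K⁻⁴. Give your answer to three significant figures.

4.92 K

Irradiance scales as 1/d², so S = 1361 W m⁻² × (1/2.93)² = 158.5 W m⁻².
With α = 0.37, T₁ = 144.9 K.
Final:   T₂ = [S(1−0.28)/(4σ)]^(1/4) = 149.8 K.
Change: 149.8 − 144.9 = 4.918 K.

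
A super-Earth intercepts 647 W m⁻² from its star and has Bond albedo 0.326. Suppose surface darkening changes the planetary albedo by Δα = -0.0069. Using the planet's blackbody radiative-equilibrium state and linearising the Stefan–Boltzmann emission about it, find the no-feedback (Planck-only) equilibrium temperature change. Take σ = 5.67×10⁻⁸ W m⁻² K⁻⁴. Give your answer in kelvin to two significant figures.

0.54 K

Reference equilibrium: T_e = [S(1−α)/(4σ)]^(1/4) = 209.4 K.
ΔF = −(S/4)Δα = −(647.0/4)×(-0.0069) = 1.116 W m⁻².
Planck response: λ_P = 4σT_e³ = 4·5.67×10⁻⁸·(209.4)³ = 2.082 W m⁻²/K.
Hence the no-feedback warming is ΔF/(4σT_e³) = 0.536 K.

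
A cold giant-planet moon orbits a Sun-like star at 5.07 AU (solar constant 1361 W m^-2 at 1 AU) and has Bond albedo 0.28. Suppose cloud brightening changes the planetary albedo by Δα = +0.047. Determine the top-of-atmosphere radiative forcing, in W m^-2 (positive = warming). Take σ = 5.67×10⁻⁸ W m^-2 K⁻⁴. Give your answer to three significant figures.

-0.622 W m^-2

Flux at the orbit: S = 1361/(5.07)² = 52.95 W m^-2.
TOA radiative forcing: ΔF = −S·Δα/4 = −52.95·(+0.047)/4 = -0.6221 W m^-2.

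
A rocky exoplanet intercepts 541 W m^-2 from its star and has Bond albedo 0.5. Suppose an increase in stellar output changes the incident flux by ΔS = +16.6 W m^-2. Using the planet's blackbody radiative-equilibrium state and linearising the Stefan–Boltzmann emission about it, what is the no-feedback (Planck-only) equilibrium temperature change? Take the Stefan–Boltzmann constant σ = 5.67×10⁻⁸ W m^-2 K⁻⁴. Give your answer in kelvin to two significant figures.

1.4 K

The baseline emission temperature is T_e = 185.8 K.
TOA radiative forcing: ΔF = (1−α)ΔS/4 = 0.5·(+16.6)/4 = 2.075 W m^-2.
The Planck feedback parameter is 4σT_e³ = 1.456 W m^-2/K.
ΔT₀ = ΔF/λ_P = 2.075/1.456 = 1.43 K.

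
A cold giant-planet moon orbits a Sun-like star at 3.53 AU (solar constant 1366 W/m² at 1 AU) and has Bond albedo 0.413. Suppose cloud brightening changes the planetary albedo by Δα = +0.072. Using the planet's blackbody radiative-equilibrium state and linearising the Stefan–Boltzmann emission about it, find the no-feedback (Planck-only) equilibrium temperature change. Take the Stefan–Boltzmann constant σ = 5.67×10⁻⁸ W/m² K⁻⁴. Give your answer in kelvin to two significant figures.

Irradiance scales as 1/d², so S = 1366 W/m² × (1/3.53)² = 109.6 W/m².
Reference equilibrium: T_e = [S(1−α)/(4σ)]^(1/4) = 129.8 K.
TOA radiative forcing: ΔF = −S·Δα/4 = −109.6·(+0.072)/4 = -1.973 W/m².
Planck response: λ_P = 4σT_e³ = 4·5.67×10⁻⁸·(129.8)³ = 0.4958 W/m²/K.
ΔT₀ = ΔF/λ_P = -1.973/0.4958 = -3.98 K.

-4.0 kelvin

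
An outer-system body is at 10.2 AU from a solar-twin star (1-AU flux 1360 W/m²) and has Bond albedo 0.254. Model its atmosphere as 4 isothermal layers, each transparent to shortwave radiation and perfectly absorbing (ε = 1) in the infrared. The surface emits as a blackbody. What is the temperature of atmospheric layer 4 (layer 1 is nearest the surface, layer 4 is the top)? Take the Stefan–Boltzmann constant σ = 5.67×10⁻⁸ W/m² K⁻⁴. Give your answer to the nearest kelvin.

Flux at the orbit: S = 1360/(10.2)² = 13.07 W/m².
The effective emission temperature is T_e = [S(1−α)/(4σ)]^¼ = 80.98 K.
The net upward flux σT_e⁴ is constant between every pair of levels, so T_k⁴ = (N+1−k)T_e⁴.
T_4 = (1)^(1/4)·80.98 = 80.98 K.

81 K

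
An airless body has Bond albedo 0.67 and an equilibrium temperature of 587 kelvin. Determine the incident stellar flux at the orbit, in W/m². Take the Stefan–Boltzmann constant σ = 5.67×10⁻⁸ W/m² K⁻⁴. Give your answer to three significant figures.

81600 W/m²

From S(1−α)/4 = σT⁴: S = 4σT⁴/(1−α).
The emitted flux is σT⁴ = 6732 W/m².
So S = 4×6732/(1−0.67) = 81600 W/m².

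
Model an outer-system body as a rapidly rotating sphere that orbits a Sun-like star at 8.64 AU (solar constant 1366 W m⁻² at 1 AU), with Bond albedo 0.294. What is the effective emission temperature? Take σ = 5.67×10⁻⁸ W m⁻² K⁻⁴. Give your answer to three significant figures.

86.9 K

Irradiance scales as 1/d², so S = 1366 W m⁻² × (1/8.64)² = 18.30 W m⁻².
The planet absorbs (1−α)S over its disc πR² and re-emits over 4πR², so the mean absorbed flux is (1−0.294)·18.30/4 = 3.230 W m⁻².
Balancing against σT⁴: T = (3.230/5.67×10⁻⁸)^(1/4) = 86.88 K.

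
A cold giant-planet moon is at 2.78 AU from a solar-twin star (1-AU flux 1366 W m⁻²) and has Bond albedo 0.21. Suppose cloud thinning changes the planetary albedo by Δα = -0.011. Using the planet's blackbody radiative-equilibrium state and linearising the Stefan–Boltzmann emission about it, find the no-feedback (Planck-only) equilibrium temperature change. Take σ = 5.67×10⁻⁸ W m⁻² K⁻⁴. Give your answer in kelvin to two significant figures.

Flux at the orbit: S = 1366/(2.78)² = 176.8 W m⁻².
The baseline emission temperature is T_e = 157.5 K.
ΔF = −(S/4)Δα = −(176.8/4)×(-0.011) = 0.4861 W m⁻².
Linearising σT⁴ gives d(σT⁴)/dT = 4σT_e³ = 0.8864 W m⁻² per K.
So ΔT₀ = 0.4861/0.8864 = 0.548 K.

0.55 K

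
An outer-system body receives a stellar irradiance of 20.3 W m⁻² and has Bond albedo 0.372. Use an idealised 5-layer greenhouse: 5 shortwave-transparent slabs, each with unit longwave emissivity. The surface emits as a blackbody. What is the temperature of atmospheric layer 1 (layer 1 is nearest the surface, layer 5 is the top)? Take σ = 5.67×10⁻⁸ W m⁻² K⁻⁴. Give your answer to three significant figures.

129 K

Top-of-atmosphere balance: σT_e⁴ = S(1−α)/4 = 3.187 W m⁻² → T_e = 86.59 K.
Each opaque layer satisfies 2T_j⁴ = T_{j−1}⁴ + T_{j+1}⁴, giving T_k⁴ = (N+1−k)T_e⁴.
With k = 1: T_1 = (5+1−1)^¼·86.59 K = 129.5 K.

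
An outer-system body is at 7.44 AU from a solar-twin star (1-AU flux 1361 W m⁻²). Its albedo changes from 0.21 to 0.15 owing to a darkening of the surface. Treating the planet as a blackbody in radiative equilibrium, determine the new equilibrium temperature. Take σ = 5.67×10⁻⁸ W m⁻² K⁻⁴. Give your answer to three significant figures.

98.0 kelvin

Irradiance scales as 1/d², so S = 1361 W m⁻² × (1/7.44)² = 24.59 W m⁻².
New equilibrium: T₂ = [(1−0.15)·24.59/(4σ)]^(1/4) = 97.98 K.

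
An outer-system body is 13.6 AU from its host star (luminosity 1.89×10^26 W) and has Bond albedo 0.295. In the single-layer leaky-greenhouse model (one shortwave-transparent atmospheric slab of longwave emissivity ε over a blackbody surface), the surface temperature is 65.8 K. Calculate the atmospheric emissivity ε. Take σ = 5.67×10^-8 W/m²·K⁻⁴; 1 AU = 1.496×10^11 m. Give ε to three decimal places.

0.795

Orbital distance: d = 13.6 AU = 2.035×10^12 m.
Spreading L over a sphere of radius d: S = 1.89×10^26/(4π·2.03×10^12²) = 3.633 W/m².
TOA balance gives T_e = 57.97 K.
Inverting T_s⁴ = 2T_e⁴/(2−ε): (T_e/T_s)⁴ = 0.6025, so ε = 2(1 − 0.6025) = 0.7950.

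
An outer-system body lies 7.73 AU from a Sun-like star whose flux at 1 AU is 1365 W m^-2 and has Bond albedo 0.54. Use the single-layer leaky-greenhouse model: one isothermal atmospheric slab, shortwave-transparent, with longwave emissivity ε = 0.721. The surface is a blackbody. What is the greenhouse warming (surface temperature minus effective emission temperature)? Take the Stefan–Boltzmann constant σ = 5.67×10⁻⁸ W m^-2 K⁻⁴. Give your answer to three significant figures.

Irradiance scales as 1/d², so S = 1365 W m^-2 × (1/7.73)² = 22.84 W m^-2.
Effective emission temperature (TOA balance): σT_e⁴ = S(1−α)/4 = 2.627 W m^-2 → T_e = 82.50 K.
Surface balance with a leaky layer gives σT_s⁴ = σT_e⁴·2/(2−ε), so T_s = T_e·[2/(2−0.721)]^(1/4) = 92.26 K.
Greenhouse warming: T_s − T_e = 9.756 K.

9.76 K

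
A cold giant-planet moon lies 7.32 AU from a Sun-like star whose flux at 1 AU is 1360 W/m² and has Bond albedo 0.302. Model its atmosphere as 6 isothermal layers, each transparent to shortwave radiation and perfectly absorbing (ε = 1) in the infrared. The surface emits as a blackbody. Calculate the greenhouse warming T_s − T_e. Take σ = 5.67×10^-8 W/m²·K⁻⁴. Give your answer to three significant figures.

58.9 K

By the inverse-square law, S = 1360/7.32² = 25.38 W/m².
Top-of-atmosphere balance: σT_e⁴ = S(1−α)/4 = 4.429 W/m² → T_e = 94.01 K.
Surface: T_s = (7)^¼·T_e = 152.9 K.
So the greenhouse effect raises the surface by 152.9 − 94.01 = 58.91 K.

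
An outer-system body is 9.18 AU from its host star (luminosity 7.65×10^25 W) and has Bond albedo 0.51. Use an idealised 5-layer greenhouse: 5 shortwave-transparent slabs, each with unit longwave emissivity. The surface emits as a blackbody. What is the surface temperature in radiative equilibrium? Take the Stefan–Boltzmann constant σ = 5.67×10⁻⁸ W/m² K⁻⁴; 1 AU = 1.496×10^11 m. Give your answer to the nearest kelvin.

Orbital distance: d = 9.18 AU = 1.373×10^12 m.
Flux at the orbit: S = L/(4πd²) = 7.65×10^25/(4π·(1.37×10^12)²) = 3.228 W/m².
OLR = S(1−α)/4 = 0.3954 W/m²; the top layer radiates at T_e = 51.39 K.
Layer-by-layer balance gives σT_s⁴ = (N+1)σT_e⁴, so T_s = 6^¼·51.39 = 80.43 K.

80 K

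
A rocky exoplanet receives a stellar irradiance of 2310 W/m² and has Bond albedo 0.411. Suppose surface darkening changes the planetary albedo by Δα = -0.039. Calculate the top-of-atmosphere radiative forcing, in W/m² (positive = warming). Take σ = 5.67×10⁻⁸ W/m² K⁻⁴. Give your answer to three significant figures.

22.5 W/m²

The change in absorbed flux is Δ[S(1−α)/4] = −SΔα/4 = 22.52 W/m².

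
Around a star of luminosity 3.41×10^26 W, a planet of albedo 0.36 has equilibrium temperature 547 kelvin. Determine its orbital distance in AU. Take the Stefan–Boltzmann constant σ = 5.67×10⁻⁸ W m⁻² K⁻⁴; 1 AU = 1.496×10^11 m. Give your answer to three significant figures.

0.195 AU

Required flux: S = 4σT⁴/(1−α) = 31730 W m⁻².
From L = 4πd²S, d = √(3.41×10^26/(4π·31730)) = 2.925×10^10 m = 0.1955 AU.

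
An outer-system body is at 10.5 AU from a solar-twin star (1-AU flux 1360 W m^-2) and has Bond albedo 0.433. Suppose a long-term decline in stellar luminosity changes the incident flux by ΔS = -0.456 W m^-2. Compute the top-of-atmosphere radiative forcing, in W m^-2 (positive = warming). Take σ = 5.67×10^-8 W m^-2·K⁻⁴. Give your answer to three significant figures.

Irradiance scales as 1/d², so S = 1360 W m^-2 × (1/10.5)² = 12.34 W m^-2.
TOA radiative forcing: ΔF = (1−α)ΔS/4 = 0.567·(-0.456)/4 = -0.06464 W m^-2.

-0.0646 W m^-2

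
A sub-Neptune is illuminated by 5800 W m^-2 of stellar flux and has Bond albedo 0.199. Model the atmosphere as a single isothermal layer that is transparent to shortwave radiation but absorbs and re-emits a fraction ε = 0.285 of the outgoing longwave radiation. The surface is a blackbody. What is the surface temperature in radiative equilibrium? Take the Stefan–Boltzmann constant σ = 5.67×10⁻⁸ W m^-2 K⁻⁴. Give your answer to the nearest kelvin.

393 kelvin

The planet radiates to space at T_e = [S(1−α)/(4σ)]^(1/4) = 378.3 K.
Surface balance with a leaky layer gives σT_s⁴ = σT_e⁴·2/(2−ε), so T_s = T_e·[2/(2−0.285)]^(1/4) = 393.1 K.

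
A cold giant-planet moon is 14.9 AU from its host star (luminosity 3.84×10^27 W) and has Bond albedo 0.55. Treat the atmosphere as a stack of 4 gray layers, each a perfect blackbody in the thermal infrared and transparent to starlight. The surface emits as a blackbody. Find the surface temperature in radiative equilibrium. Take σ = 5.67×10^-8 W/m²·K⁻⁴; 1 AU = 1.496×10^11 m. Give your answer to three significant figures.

d = 14.9 × 1.496×10^11 m = 2.229×10^12 m.
S = L/(4πd²) = 61.50 W/m².
The effective emission temperature is T_e = [S(1−α)/(4σ)]^¼ = 105.1 K.
Layer-by-layer balance gives σT_s⁴ = (N+1)σT_e⁴, so T_s = 5^¼·105.1 = 157.2 K.

157 kelvin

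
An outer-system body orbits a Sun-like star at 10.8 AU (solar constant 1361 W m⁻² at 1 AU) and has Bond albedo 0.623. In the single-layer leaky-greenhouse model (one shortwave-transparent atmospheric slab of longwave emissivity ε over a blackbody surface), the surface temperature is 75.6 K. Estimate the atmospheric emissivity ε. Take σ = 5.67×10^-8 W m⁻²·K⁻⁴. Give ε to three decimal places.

0.812

By the inverse-square law, S = 1361/10.8² = 11.67 W m⁻².
TOA balance gives T_e = 66.36 K.
Since (2−ε)/2 = (T_e/T_s)⁴ = 0.5938, ε = 0.8125.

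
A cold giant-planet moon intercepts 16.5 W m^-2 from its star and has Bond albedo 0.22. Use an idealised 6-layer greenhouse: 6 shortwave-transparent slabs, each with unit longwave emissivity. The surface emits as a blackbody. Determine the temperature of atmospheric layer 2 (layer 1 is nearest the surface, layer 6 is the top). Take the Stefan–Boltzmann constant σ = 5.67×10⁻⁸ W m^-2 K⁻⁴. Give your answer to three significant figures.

130 kelvin

OLR = S(1−α)/4 = 3.218 W m^-2; the top layer radiates at T_e = 86.79 K.
The net upward flux σT_e⁴ is constant between every pair of levels, so T_k⁴ = (N+1−k)T_e⁴.
T_2 = (5)^(1/4)·86.79 = 129.8 K.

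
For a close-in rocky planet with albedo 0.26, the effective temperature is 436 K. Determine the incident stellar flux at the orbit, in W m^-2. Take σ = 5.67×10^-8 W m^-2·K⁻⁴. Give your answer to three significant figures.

11100 W m^-2

From S(1−α)/4 = σT⁴: S = 4σT⁴/(1−α).
σT⁴ = 5.67×10⁻⁸·(436)⁴ = 2049 W m^-2.
S = 4·2049/0.74 = 11080 W m^-2.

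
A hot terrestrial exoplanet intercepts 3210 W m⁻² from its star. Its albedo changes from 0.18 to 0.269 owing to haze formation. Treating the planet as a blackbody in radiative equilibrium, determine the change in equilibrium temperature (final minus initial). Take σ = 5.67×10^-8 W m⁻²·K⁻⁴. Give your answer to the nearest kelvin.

-9 kelvin

With α = 0.18, T₁ = 328.2 K.
With α = 0.269, T₂ = 318.9 K.
ΔT = T₂ − T₁ = -9.293 K.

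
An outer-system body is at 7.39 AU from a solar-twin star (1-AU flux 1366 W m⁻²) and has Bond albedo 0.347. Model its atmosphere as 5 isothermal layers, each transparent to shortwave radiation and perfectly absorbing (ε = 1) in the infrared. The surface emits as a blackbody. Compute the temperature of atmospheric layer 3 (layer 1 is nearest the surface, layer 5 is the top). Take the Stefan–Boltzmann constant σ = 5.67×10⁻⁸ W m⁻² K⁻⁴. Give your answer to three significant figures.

Flux at the orbit: S = 1366/(7.39)² = 25.01 W m⁻².
OLR = S(1−α)/4 = 4.083 W m⁻²; the top layer radiates at T_e = 92.12 K.
Each opaque layer satisfies 2T_j⁴ = T_{j−1}⁴ + T_{j+1}⁴, giving T_k⁴ = (N+1−k)T_e⁴.
With k = 3: T_3 = (5+1−3)^¼·92.12 K = 121.2 K.

121 kelvin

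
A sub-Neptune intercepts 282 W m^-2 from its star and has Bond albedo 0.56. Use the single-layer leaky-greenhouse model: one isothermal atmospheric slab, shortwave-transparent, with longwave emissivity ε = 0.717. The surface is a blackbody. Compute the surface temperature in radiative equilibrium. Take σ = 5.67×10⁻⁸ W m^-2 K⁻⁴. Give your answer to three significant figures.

171 kelvin

At the top of the atmosphere, σT_e⁴ = S(1−α)/4 = 31.02 W m^-2, giving T_e = 152.9 K.
Surface balance with a leaky layer gives σT_s⁴ = σT_e⁴·2/(2−ε), so T_s = T_e·[2/(2−0.717)]^(1/4) = 170.9 K.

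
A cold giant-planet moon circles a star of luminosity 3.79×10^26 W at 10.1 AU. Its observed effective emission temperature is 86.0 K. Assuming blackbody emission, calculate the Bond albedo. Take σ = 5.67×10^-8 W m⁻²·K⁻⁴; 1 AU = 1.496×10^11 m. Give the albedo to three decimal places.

d = 10.1 × 1.496×10^11 m = 1.511×10^12 m.
Spreading L over a sphere of radius d: S = 3.79×10^26/(4π·1.51×10^12²) = 13.21 W m⁻².
Energy balance: S(1−α)/4 = σT⁴, so 1−α = 4σT⁴/S.
σT⁴ = 3.102 W m⁻², so 4σT⁴ = 12.41 W m⁻².
1−α = 12.41/13.21 = 0.9391, so α = 0.0609.

0.061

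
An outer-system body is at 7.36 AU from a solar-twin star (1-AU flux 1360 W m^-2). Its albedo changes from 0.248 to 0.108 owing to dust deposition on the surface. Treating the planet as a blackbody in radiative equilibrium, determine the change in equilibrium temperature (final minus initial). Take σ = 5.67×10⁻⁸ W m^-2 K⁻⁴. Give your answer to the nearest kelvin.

4 kelvin

Irradiance scales as 1/d², so S = 1360 W m^-2 × (1/7.36)² = 25.11 W m^-2.
Initial: T₁ = [S(1−0.248)/(4σ)]^(1/4) = 95.52 K.
After:  T₂ = [25.11·0.892/(4σ)]^(1/4) = 99.68 K.
ΔT = T₂ − T₁ = 4.165 K.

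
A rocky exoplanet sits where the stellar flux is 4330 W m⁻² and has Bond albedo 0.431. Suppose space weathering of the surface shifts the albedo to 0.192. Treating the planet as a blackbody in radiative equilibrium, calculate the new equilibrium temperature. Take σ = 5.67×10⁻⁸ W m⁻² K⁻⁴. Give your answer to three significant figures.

New equilibrium: T₂ = [(1−0.192)·4330/(4σ)]^(1/4) = 352.4 K.

352 kelvin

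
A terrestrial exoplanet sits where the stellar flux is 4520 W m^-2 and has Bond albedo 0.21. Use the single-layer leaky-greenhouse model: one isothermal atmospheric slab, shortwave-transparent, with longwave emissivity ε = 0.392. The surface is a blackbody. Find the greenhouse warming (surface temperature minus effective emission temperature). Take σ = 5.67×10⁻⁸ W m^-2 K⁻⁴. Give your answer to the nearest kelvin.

The planet radiates to space at T_e = [S(1−α)/(4σ)]^(1/4) = 354.2 K.
For a single slab of emissivity ε, T_s⁴ = 2T_e⁴/(2−ε); thus T_s = 354.2·(1.244)^(1/4) = 374.1 K.
Greenhouse warming: T_s − T_e = 19.86 K.

20 kelvin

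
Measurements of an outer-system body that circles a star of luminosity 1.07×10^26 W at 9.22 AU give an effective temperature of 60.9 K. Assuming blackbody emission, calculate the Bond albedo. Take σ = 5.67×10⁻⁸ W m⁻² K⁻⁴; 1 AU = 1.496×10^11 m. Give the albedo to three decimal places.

Orbital distance: d = 9.22 AU = 1.379×10^12 m.
S = L/(4πd²) = 4.476 W m⁻².
Rearranging the radiative balance, α = 1 − 4σT⁴/S.
4σT⁴ = 4·5.67×10⁻⁸·(60.9)⁴ = 3.120 W m⁻².
1−α = 3.120/4.476 = 0.6970, so α = 0.3030.

0.303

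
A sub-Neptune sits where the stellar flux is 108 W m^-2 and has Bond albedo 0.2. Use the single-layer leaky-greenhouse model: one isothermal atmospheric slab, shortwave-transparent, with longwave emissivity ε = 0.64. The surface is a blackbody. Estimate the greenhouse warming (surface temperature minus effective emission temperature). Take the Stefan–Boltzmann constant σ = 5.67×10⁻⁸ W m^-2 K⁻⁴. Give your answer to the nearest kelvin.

14 K

The planet radiates to space at T_e = [S(1−α)/(4σ)]^(1/4) = 139.7 K.
The surface balance (absorbed SW + ε·downward IR = σT_s⁴) with T_a⁴ = T_s⁴/2 reduces to T_s = T_e·[2/(2−ε)]^¼ = 153.8 K.
The atmosphere warms the surface by 14.14 K.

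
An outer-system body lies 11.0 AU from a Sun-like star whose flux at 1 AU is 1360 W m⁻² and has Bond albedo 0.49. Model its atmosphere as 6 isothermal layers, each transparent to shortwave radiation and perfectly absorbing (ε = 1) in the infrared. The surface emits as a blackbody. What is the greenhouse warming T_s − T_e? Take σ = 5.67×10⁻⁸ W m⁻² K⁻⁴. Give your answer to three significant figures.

44.4 K

Flux at the orbit: S = 1360/(11.0)² = 11.24 W m⁻².
Top-of-atmosphere balance: σT_e⁴ = S(1−α)/4 = 1.433 W m⁻² → T_e = 70.90 K.
Surface: T_s = (7)^¼·T_e = 115.3 K.
Warming: T_s − T_e = 44.43 K.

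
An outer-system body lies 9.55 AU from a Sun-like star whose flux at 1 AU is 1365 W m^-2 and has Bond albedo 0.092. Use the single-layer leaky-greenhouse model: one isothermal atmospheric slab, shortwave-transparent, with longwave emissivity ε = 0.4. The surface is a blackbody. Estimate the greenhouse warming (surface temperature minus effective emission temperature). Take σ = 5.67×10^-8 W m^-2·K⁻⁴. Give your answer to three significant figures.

5.05 K

Flux at the orbit: S = 1365/(9.55)² = 14.97 W m^-2.
At the top of the atmosphere, σT_e⁴ = S(1−α)/4 = 3.397 W m^-2, giving T_e = 87.98 K.
Surface balance with a leaky layer gives σT_s⁴ = σT_e⁴·2/(2−ε), so T_s = T_e·[2/(2−0.4)]^(1/4) = 93.03 K.
Greenhouse warming: T_s − T_e = 5.048 K.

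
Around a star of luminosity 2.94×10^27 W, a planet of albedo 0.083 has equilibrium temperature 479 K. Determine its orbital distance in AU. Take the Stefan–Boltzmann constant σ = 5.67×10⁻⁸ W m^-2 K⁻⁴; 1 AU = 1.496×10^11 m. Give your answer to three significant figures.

0.896 AU

Energy balance gives S = 4σT⁴/(1−α) = 13020 W m^-2.
S = L/(4πd²) → d = √(L/4πS) = √(2.94×10^27/(4π·13020)) = 1.340×10^11 m = 0.8960 AU.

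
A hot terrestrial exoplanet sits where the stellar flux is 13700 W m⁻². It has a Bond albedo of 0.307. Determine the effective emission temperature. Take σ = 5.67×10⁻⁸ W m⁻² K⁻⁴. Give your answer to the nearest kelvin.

452 K

The planet absorbs (1−α)S over its disc πR² and re-emits over 4πR², so the mean absorbed flux is (1−0.307)·13700/4 = 2374 W m⁻².
Set σT⁴ = 2374 → T = (2374/σ)^(1/4) = 452.3 K.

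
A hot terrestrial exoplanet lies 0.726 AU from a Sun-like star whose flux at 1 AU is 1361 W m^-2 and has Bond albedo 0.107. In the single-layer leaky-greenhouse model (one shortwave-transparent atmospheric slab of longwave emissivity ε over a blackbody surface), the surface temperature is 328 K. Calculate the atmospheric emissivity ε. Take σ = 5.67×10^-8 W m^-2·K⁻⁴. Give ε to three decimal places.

Flux at the orbit: S = 1361/(0.726)² = 2582 W m^-2.
Effective temperature: T_e = [S(1−α)/(4σ)]^(1/4) = 317.5 K.
Since (2−ε)/2 = (T_e/T_s)⁴ = 0.8784, ε = 0.2432.

0.243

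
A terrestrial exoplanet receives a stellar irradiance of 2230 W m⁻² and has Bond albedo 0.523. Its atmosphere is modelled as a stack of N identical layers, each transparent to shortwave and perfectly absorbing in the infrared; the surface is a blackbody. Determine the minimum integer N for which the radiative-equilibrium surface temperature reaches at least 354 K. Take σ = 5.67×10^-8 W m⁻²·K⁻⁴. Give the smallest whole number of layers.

3

The effective emission temperature is T_e = [S(1−α)/(4σ)]^¼ = 261.7 K.
Need (N+1)T_e⁴ ≥ T_s⁴, i.e. N+1 ≥ (354/261.7)⁴ = 3.348.
The minimum whole number is N = 3.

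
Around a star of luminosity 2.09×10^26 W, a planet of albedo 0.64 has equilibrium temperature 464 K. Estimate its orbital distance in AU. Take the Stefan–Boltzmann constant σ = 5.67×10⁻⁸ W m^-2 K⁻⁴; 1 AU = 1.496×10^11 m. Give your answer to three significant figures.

0.160 AU

Required flux: S = 4σT⁴/(1−α) = 29200 W m^-2.
From L = 4πd²S, d = √(2.09×10^26/(4π·29200)) = 2.387×10^10 m = 0.1595 AU.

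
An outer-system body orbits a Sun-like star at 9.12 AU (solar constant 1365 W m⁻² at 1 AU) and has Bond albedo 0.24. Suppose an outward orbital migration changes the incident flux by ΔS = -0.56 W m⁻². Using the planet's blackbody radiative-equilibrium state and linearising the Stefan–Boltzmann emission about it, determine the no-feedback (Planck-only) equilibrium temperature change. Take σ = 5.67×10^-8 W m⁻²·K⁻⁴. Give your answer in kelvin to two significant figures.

Irradiance scales as 1/d², so S = 1365 W m⁻² × (1/9.12)² = 16.41 W m⁻².
Unperturbed T_e = [16.41·(1−0.24)/(4σ)]^¼ = 86.11 K.
Only a fraction (1−α) is absorbed and it's spread over 4πR², so ΔF = (1−α)ΔS/4 = -0.1064 W m⁻².
The Planck feedback parameter is 4σT_e³ = 0.1448 W m⁻²/K.
Hence the no-feedback warming is ΔF/(4σT_e³) = -0.735 K.

-0.73 K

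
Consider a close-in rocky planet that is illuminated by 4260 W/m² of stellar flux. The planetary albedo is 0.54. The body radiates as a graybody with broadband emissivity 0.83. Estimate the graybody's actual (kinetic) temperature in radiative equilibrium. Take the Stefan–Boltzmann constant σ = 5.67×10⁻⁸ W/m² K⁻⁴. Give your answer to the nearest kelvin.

319 K

Averaging over the sphere, the absorbed flux is S(1−α)/4 = 489.9 W/m².
Equating to εσT⁴ with ε = 0.83: T = (489.9/0.83σ)^(1/4) = 319.4 K.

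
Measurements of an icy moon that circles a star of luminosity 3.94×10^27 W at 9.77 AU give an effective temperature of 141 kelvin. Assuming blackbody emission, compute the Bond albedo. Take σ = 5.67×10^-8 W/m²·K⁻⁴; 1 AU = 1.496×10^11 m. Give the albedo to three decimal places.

d = 9.77 × 1.496×10^11 m = 1.462×10^12 m.
Spreading L over a sphere of radius d: S = 3.94×10^27/(4π·1.46×10^12²) = 146.8 W/m².
From σT⁴ = S(1−α)/4 we invert for α: 1−α = 4σT⁴/S.
σT⁴ = 22.41 W/m², so 4σT⁴ = 89.64 W/m².
Hence α = 1 − 89.64/146.8 = 0.3892.

0.389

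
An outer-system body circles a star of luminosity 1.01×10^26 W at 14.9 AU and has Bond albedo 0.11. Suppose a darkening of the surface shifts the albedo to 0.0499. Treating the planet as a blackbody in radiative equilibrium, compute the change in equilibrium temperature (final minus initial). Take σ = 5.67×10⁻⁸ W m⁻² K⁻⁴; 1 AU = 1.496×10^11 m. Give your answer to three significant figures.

0.827 K

d = 14.9 × 1.496×10^11 m = 2.229×10^12 m.
Spreading L over a sphere of radius d: S = 1.01×10^26/(4π·2.23×10^12²) = 1.618 W m⁻².
With α = 0.11, T₁ = 50.19 K.
After:  T₂ = [1.618·0.95/(4σ)]^(1/4) = 51.02 K.
Change: 51.02 − 50.19 = 0.8267 K.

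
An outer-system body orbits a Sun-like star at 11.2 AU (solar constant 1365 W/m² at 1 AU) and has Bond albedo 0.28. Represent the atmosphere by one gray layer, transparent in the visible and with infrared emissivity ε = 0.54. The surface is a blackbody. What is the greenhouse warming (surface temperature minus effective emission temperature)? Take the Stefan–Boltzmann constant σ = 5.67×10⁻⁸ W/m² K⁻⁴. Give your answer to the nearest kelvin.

By the inverse-square law, S = 1365/11.2² = 10.88 W/m².
The planet radiates to space at T_e = [S(1−α)/(4σ)]^(1/4) = 76.66 K.
For a single slab of emissivity ε, T_s⁴ = 2T_e⁴/(2−ε); thus T_s = 76.66·(1.37)^(1/4) = 82.94 K.
T_s − T_e = 82.94 − 76.66 = 6.275 K.

6 K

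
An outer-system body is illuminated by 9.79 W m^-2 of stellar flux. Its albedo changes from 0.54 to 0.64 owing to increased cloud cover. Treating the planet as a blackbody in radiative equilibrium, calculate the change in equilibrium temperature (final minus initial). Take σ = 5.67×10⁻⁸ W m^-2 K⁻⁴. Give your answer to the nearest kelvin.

Before: T₁ = [9.790·0.46/(4σ)]^(1/4) = 66.75 K.
After:  T₂ = [9.790·0.36/(4σ)]^(1/4) = 62.79 K.
ΔT = T₂ − T₁ = -3.968 K.

-4 K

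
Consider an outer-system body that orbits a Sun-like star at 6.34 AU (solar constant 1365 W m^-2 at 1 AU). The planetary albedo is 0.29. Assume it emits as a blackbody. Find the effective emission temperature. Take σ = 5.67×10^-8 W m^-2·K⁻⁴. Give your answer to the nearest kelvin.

102 K

By the inverse-square law, S = 1365/6.34² = 33.96 W m^-2.
The planet absorbs (1−α)S over its disc πR² and re-emits over 4πR², so the mean absorbed flux is (1−0.29)·33.96/4 = 6.028 W m^-2.
In equilibrium σT⁴ equals this, so T = 101.5 K.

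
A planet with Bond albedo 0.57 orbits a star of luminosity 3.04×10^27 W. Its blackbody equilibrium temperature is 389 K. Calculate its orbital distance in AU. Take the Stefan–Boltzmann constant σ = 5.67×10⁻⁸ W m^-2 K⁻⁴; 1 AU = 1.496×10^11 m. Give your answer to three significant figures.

0.946 AU

Required flux: S = 4σT⁴/(1−α) = 12080 W m^-2.
Then d = [L/(4πS)]^(1/2) = 1.415×10^11 m, i.e. 0.9460 AU.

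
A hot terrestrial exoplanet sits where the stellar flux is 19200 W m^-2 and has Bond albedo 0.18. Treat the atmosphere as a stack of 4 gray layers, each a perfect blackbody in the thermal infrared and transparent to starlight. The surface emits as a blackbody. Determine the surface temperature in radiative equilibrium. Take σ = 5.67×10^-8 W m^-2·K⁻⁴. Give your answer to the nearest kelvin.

768 K

OLR = S(1−α)/4 = 3936 W m^-2; the top layer radiates at T_e = 513.3 K.
With N = 4 opaque layers, T_s = (N+1)^(1/4)·T_e = 5^(1/4)·513.3 = 767.6 K.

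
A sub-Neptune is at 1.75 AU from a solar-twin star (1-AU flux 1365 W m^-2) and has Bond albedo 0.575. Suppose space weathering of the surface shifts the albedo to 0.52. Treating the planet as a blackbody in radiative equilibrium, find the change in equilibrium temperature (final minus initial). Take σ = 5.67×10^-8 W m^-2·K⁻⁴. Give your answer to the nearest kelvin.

5 kelvin

Flux at the orbit: S = 1365/(1.75)² = 445.7 W m^-2.
Before: T₁ = [445.7·0.425/(4σ)]^(1/4) = 170.0 K.
Final:   T₂ = [S(1−0.52)/(4σ)]^(1/4) = 175.3 K.
Change: 175.3 − 170.0 = 5.252 K.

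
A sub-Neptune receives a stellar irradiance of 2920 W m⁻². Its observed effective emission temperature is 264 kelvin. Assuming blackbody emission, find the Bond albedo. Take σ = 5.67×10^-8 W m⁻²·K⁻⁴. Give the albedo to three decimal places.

From σT⁴ = S(1−α)/4 we invert for α: 1−α = 4σT⁴/S.
σT⁴ = 275.4 W m⁻², so 4σT⁴ = 1102 W m⁻².
Hence α = 1 − 1102/2920 = 0.6227.

0.623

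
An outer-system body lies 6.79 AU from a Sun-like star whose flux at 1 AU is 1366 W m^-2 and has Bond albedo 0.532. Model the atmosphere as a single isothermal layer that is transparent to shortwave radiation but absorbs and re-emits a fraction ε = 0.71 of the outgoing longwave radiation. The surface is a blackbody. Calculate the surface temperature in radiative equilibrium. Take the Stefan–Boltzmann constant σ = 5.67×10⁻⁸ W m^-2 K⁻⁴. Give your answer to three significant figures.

98.7 K

By the inverse-square law, S = 1366/6.79² = 29.63 W m^-2.
At the top of the atmosphere, σT_e⁴ = S(1−α)/4 = 3.467 W m^-2, giving T_e = 88.43 K.
Surface balance with a leaky layer gives σT_s⁴ = σT_e⁴·2/(2−ε), so T_s = T_e·[2/(2−0.71)]^(1/4) = 98.67 K.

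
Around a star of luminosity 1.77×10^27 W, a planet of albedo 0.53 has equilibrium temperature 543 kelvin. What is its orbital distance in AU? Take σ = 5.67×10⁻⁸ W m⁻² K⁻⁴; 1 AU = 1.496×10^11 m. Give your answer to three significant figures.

0.387 AU

Required flux: S = 4σT⁴/(1−α) = 41950 W m⁻².
From L = 4πd²S, d = √(1.77×10^27/(4π·41950)) = 5.794×10^10 m = 0.3873 AU.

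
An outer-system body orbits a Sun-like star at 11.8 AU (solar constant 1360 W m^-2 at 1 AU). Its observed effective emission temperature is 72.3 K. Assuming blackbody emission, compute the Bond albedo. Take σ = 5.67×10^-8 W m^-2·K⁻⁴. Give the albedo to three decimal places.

0.366

By the inverse-square law, S = 1360/11.8² = 9.767 W m^-2.
Rearranging the radiative balance, α = 1 − 4σT⁴/S.
σT⁴ = 1.549 W m^-2, so 4σT⁴ = 6.197 W m^-2.
Hence α = 1 − 6.197/9.767 = 0.3655.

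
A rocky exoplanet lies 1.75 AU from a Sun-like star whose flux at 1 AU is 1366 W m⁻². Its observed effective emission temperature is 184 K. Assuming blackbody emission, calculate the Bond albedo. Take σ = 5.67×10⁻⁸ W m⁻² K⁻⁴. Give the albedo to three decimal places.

0.417

By the inverse-square law, S = 1366/1.75² = 446.0 W m⁻².
From σT⁴ = S(1−α)/4 we invert for α: 1−α = 4σT⁴/S.
4σT⁴ = 4·5.67×10⁻⁸·(184)⁴ = 260.0 W m⁻².
1−α = 260.0/446.0 = 0.5828, so α = 0.4172.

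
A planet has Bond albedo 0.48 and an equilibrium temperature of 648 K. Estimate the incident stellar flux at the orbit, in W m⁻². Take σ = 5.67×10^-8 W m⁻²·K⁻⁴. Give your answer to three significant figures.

76900 W m⁻²

From S(1−α)/4 = σT⁴: S = 4σT⁴/(1−α).
σT⁴ = 5.67×10⁻⁸·(648)⁴ = 9997 W m⁻².
So S = 4×9997/(1−0.48) = 76900 W m⁻².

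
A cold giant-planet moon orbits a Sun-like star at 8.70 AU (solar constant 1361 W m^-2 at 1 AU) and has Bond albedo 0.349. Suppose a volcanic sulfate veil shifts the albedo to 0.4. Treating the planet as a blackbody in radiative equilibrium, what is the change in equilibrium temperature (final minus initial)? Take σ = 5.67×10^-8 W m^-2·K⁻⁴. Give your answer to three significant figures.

By the inverse-square law, S = 1361/8.70² = 17.98 W m^-2.
Before: T₁ = [17.98·0.651/(4σ)]^(1/4) = 84.76 K.
After:  T₂ = [17.98·0.6/(4σ)]^(1/4) = 83.05 K.
Change: 83.05 − 84.76 = -1.711 K.

-1.71 K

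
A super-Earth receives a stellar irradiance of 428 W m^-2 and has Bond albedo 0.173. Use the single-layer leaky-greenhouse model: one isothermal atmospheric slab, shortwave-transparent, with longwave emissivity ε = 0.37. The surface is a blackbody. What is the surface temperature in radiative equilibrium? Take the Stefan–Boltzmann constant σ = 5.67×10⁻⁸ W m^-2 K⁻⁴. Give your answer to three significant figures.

The planet radiates to space at T_e = [S(1−α)/(4σ)]^(1/4) = 198.8 K.
The surface balance (absorbed SW + ε·downward IR = σT_s⁴) with T_a⁴ = T_s⁴/2 reduces to T_s = T_e·[2/(2−ε)]^¼ = 209.2 K.

209 kelvin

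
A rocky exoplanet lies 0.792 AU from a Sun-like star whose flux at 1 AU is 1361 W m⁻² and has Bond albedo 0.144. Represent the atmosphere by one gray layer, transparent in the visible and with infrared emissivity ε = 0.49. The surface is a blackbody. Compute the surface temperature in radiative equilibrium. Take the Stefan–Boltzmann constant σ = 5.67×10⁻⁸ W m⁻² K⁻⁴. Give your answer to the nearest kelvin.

323 K

Flux at the orbit: S = 1361/(0.792)² = 2170 W m⁻².
The planet radiates to space at T_e = [S(1−α)/(4σ)]^(1/4) = 300.8 K.
For a single slab of emissivity ε, T_s⁴ = 2T_e⁴/(2−ε); thus T_s = 300.8·(1.325)^(1/4) = 322.7 K.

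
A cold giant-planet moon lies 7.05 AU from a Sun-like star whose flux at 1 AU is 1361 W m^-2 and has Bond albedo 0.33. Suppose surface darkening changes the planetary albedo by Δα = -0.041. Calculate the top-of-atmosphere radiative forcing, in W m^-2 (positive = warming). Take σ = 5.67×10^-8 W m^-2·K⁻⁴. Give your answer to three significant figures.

By the inverse-square law, S = 1361/7.05² = 27.38 W m^-2.
The change in absorbed flux is Δ[S(1−α)/4] = −SΔα/4 = 0.2807 W m^-2.

0.281 W m^-2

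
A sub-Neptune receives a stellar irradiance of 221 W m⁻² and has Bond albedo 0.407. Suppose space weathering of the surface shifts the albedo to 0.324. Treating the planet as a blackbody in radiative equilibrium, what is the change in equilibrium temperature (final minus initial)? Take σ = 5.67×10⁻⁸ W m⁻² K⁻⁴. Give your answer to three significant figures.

5.16 K

With α = 0.407, T₁ = 155.0 K.
After:  T₂ = [221.0·0.676/(4σ)]^(1/4) = 160.2 K.
ΔT = T₂ − T₁ = 5.162 K.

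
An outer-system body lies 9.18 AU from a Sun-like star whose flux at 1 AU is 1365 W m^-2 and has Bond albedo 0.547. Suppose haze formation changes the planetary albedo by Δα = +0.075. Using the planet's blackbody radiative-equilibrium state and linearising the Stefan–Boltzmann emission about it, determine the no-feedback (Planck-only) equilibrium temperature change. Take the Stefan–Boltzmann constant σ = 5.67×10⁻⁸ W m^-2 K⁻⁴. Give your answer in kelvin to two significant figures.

-3.1 K

Flux at the orbit: S = 1365/(9.18)² = 16.20 W m^-2.
Reference equilibrium: T_e = [S(1−α)/(4σ)]^(1/4) = 75.42 K.
ΔF = −(S/4)Δα = −(16.20/4)×(+0.075) = -0.3037 W m^-2.
The Planck feedback parameter is 4σT_e³ = 0.09729 W m^-2/K.
ΔT₀ = ΔF/λ_P = -0.3037/0.09729 = -3.12 K.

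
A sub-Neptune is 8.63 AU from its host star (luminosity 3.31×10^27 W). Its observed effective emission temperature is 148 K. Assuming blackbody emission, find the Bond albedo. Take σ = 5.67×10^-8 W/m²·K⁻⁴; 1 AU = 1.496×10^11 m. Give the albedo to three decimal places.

d = 8.63 × 1.496×10^11 m = 1.291×10^12 m.
S = L/(4πd²) = 158.0 W/m².
Energy balance: S(1−α)/4 = σT⁴, so 1−α = 4σT⁴/S.
σT⁴ = 27.20 W/m², so 4σT⁴ = 108.8 W/m².
1−α = 108.8/158.0 = 0.6886, so α = 0.3114.

0.311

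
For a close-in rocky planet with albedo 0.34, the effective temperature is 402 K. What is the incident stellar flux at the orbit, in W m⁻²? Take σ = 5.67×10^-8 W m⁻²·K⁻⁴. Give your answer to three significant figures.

Invert the energy balance for S: S = 4σT⁴/(1−α).
The emitted flux is σT⁴ = 1481 W m⁻².
S = 4·1481/0.66 = 8974 W m⁻².

8970 W m⁻²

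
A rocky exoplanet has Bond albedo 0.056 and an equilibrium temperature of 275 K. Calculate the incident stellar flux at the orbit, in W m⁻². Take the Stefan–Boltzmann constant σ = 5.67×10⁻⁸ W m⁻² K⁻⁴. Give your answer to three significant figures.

1370 W m⁻²

From S(1−α)/4 = σT⁴: S = 4σT⁴/(1−α).
The emitted flux is σT⁴ = 324.3 W m⁻².
S = 4·324.3/0.944 = 1374 W m⁻².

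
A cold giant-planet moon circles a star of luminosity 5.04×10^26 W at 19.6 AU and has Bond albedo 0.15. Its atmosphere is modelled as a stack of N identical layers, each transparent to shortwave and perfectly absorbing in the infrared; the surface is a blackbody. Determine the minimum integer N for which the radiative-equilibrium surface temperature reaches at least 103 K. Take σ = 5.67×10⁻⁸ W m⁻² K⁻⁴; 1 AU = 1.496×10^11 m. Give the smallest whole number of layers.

6

d = 19.6 × 1.496×10^11 m = 2.932×10^12 m.
Flux at the orbit: S = L/(4πd²) = 5.04×10^26/(4π·(2.93×10^12)²) = 4.665 W m⁻².
OLR = S(1−α)/4 = 0.9913 W m⁻²; the top layer radiates at T_e = 64.66 K.
T_s = (N+1)^(1/4)·T_e ≥ 103 K requires N+1 ≥ (T_s/T_e)⁴ = (103/64.66)⁴ = 6.438.
So N ≥ 5.438; the smallest integer is N = 6.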